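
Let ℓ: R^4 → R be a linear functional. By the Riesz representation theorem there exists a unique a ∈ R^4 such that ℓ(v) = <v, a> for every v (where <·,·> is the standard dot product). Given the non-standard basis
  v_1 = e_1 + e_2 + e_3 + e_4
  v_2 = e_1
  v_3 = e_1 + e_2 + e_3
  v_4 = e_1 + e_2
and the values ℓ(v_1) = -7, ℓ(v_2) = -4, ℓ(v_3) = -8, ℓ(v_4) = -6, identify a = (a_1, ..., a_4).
a = (-4, -2, -2, 1)

Write a = (a_1, ..., a_4) in the standard basis. For each basis vector v_i, ℓ(v_i) = <v_i, a> is a linear equation in the a_j's. Collect the n equations into a matrix system V a = ℓ, where row i of V is v_i (expressed in the standard basis). Since V is invertible (lower-triangular with 1s on the diagonal, up to permutation), solve by back-substitution:
  V =
[[1, 1, 1, 1],
 [1, 0, 0, 0],
 [1, 1, 1, 0],
 [1, 1, 0, 0]]
  V a = (-7, -4, -8, -6)
Solving gives a = (-4, -2, -2, 1).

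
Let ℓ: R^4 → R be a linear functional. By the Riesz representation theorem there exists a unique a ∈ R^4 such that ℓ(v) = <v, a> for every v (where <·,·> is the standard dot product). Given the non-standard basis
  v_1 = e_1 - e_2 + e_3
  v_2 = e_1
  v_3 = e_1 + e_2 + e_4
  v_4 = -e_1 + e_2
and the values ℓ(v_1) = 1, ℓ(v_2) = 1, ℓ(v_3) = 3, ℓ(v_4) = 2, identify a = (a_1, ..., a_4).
a = (1, 3, 3, -1)

Write a = (a_1, ..., a_4) in the standard basis. For each basis vector v_i, ℓ(v_i) = <v_i, a> is a linear equation in the a_j's. Collect the n equations into a matrix system V a = ℓ, where row i of V is v_i (expressed in the standard basis). Since V is invertible (lower-triangular with 1s on the diagonal, up to permutation), solve by back-substitution:
  V =
[[1, -1, 1, 0],
 [1, 0, 0, 0],
 [1, 1, 0, 1],
 [-1, 1, 0, 0]]
  V a = (1, 1, 3, 2)
Solving gives a = (1, 3, 3, -1).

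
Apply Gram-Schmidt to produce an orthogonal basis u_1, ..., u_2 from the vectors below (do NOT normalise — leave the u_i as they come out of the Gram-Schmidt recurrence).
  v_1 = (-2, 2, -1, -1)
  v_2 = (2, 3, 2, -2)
Orthogonal basis:
  u_1 = (-2, 2, -1, -1)
  u_2 = (12/5, 13/5, 11/5, -9/5)

Apply the Gram-Schmidt recurrence
  u_1 = v_1
  u_i = v_i − Σ_{j<i} ((v_i · u_j) / (u_j · u_j)) · u_j.

Step by step this gives:
  u_1 = (-2, 2, -1, -1)
  u_2 = (12/5, 13/5, 11/5, -9/5)

Orthogonality check:
  u_2 · u_1 = 0 (should be 0)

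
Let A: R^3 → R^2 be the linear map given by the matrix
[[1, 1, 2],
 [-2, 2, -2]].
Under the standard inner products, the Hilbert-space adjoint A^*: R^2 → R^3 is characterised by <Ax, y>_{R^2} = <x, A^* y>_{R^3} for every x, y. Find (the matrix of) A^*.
A^* = A^T =
[[1, -2],
 [1, 2],
 [2, -2]]

For real matrices with standard dot products, the defining identity <Ax, y> = <x, A^* y> gives (Ax)^T y = x^T (A^*) y, i.e. x^T A^T y = x^T (A^*) y. Since this holds for all x, y, we must have A^* = A^T. Therefore
A^* =
[[1, -2],
 [1, 2],
 [2, -2]].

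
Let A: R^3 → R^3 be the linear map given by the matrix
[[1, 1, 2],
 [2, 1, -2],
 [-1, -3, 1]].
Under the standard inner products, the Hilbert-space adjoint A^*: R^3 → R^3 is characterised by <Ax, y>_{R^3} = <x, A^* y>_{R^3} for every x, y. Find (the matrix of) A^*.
A^* = A^T =
[[1, 2, -1],
 [1, 1, -3],
 [2, -2, 1]]

For real matrices with standard dot products, the defining identity <Ax, y> = <x, A^* y> gives (Ax)^T y = x^T (A^*) y, i.e. x^T A^T y = x^T (A^*) y. Since this holds for all x, y, we must have A^* = A^T. Therefore
A^* =
[[1, 2, -1],
 [1, 1, -3],
 [2, -2, 1]].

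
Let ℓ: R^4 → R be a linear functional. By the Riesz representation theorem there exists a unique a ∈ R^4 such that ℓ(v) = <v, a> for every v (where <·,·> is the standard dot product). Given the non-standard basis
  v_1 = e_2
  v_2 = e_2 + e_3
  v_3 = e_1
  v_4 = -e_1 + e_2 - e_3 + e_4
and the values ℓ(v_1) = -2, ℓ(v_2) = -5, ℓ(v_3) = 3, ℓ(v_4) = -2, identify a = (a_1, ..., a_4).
a = (3, -2, -3, 0)

Write a = (a_1, ..., a_4) in the standard basis. For each basis vector v_i, ℓ(v_i) = <v_i, a> is a linear equation in the a_j's. Collect the n equations into a matrix system V a = ℓ, where row i of V is v_i (expressed in the standard basis). Since V is invertible (lower-triangular with 1s on the diagonal, up to permutation), solve by back-substitution:
  V =
[[0, 1, 0, 0],
 [0, 1, 1, 0],
 [1, 0, 0, 0],
 [-1, 1, -1, 1]]
  V a = (-2, -5, 3, -2)
Solving gives a = (3, -2, -3, 0).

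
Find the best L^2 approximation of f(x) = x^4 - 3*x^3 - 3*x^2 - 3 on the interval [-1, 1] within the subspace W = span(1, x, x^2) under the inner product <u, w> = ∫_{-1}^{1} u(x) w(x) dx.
g(x) = -15*x^2/7 - 9*x/5 - 108/35

The best approximation g ∈ W is the orthogonal projection of f onto W. Writing g = a_0 + a_1 x + a_2 x^2, the coefficients solve the normal equations G · a = b where
  G_{ij} = <φ_i, φ_j> and b_i = <f, φ_i>, with φ_0 = 1, φ_1 = x, φ_2 = x^2.
G =
  [2, 0, 2/3]
  [0, 2/3, 0]
  [2/3, 0, 2/5],
b = (-38/5, -6/5, -102/35).
Solving gives a_0 = -108/35, a_1 = -9/5, a_2 = -15/7, so
  g(x) = -15*x^2/7 - 9*x/5 - 108/35.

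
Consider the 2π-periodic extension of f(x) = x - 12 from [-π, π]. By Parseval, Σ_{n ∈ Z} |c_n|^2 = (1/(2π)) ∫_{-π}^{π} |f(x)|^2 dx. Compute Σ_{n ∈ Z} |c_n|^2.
Σ |c_n|^2 = π^2/3 + 144

Expand and integrate term by term over [-π, π]:
  ∫ (x)^2 dx = 1·(2π^3/3); ∫ 2·1·(-12)·x dx = 0 (odd integrand); ∫ (-12)^2 dx = 144·2π.
So (1/(2π)) ∫_{-π}^{π} (x - 12)^2 dx = 1π^2/3 + 144 = π^2/3 + 144.
Parseval ⇒ Σ |c_n|^2 = π^2/3 + 144.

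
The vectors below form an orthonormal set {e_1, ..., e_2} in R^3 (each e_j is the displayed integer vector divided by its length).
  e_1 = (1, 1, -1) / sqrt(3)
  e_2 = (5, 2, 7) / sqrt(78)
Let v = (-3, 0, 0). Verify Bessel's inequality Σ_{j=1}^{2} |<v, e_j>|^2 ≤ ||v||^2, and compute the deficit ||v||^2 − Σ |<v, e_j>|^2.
Σ |<v, e_j>|^2 = 153/26; ||v||^2 = 9; deficit = 81/26

Write each e_j = u_j / sqrt(<u_j, u_j>) where u_j is the displayed integer vector. Then <v, e_j> = <v, u_j> / sqrt(<u_j, u_j>), so |<v, e_j>|^2 = <v, u_j>^2 / <u_j, u_j>.
Coefficients: <v, e_1> = -3/sqrt(3), <v, e_2> = -15/sqrt(78).
Square and sum: Σ |<v, e_j>|^2 = 153/26.
Compute ||v||^2 = v·v = 9.
Deficit = 9 − 153/26 = 81/26 ≥ 0, confirming Bessel's inequality. (The deficit equals ||v − Σ <v,e_j> e_j||^2, the squared distance from v to span{e_j}.)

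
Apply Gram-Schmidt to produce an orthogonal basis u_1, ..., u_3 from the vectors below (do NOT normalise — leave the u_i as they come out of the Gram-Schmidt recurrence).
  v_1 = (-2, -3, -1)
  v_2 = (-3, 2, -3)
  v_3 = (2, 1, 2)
Orthogonal basis:
  u_1 = (-2, -3, -1)
  u_2 = (-18/7, 37/14, -39/14)
  u_3 = (-77/299, 21/299, 7/23)

Apply the Gram-Schmidt recurrence
  u_1 = v_1
  u_i = v_i − Σ_{j<i} ((v_i · u_j) / (u_j · u_j)) · u_j.

Step by step this gives:
  u_1 = (-2, -3, -1)
  u_2 = (-18/7, 37/14, -39/14)
  u_3 = (-77/299, 21/299, 7/23)

Orthogonality check:
  u_2 · u_1 = 0 (should be 0)
  u_3 · u_1 = 0 (should be 0)
  u_3 · u_2 = 0 (should be 0)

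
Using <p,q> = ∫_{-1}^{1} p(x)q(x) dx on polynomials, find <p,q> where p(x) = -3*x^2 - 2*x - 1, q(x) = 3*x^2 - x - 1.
<p,q> = -4/15

Expand the product: p(x)·q(x) = -9*x^4 - 3*x^3 + 2*x^2 + 3*x + 1.
∫_{-1}^{1} of each monomial x^k gives [2/(k+1) if k even, 0 if k odd]. Integrating term-by-term (or equivalently evaluating the antiderivative F(x) = -9*x^5/5 - 3*x^4/4 + 2*x^3/3 + 3*x^2/2 + x at the endpoints):
  F(1) − F(−1) = 37/60 − (53/60) = -4/15.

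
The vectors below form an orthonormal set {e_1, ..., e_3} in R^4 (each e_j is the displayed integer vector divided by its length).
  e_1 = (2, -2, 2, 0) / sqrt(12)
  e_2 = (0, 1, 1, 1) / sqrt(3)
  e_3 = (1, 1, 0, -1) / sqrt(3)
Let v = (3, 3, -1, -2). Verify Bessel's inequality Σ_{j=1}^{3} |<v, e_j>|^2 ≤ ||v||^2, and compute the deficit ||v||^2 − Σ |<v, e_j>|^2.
Σ |<v, e_j>|^2 = 65/3; ||v||^2 = 23; deficit = 4/3

Write each e_j = u_j / sqrt(<u_j, u_j>) where u_j is the displayed integer vector. Then <v, e_j> = <v, u_j> / sqrt(<u_j, u_j>), so |<v, e_j>|^2 = <v, u_j>^2 / <u_j, u_j>.
Coefficients: <v, e_1> = -2/sqrt(12), <v, e_2> = 0/sqrt(3), <v, e_3> = 8/sqrt(3).
Square and sum: Σ |<v, e_j>|^2 = 65/3.
Compute ||v||^2 = v·v = 23.
Deficit = 23 − 65/3 = 4/3 ≥ 0, confirming Bessel's inequality. (The deficit equals ||v − Σ <v,e_j> e_j||^2, the squared distance from v to span{e_j}.)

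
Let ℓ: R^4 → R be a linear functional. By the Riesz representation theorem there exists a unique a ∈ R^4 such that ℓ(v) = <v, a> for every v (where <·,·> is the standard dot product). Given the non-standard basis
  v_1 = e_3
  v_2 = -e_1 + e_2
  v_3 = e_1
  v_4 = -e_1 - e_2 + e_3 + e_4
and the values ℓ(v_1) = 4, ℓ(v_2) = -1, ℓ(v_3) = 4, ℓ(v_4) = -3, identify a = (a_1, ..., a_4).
a = (4, 3, 4, 0)

Write a = (a_1, ..., a_4) in the standard basis. For each basis vector v_i, ℓ(v_i) = <v_i, a> is a linear equation in the a_j's. Collect the n equations into a matrix system V a = ℓ, where row i of V is v_i (expressed in the standard basis). Since V is invertible (lower-triangular with 1s on the diagonal, up to permutation), solve by back-substitution:
  V =
[[0, 0, 1, 0],
 [-1, 1, 0, 0],
 [1, 0, 0, 0],
 [-1, -1, 1, 1]]
  V a = (4, -1, 4, -3)
Solving gives a = (4, 3, 4, 0).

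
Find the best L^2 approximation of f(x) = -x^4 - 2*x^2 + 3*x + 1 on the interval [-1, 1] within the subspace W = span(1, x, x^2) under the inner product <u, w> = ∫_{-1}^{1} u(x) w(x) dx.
g(x) = -20*x^2/7 + 3*x + 38/35

The best approximation g ∈ W is the orthogonal projection of f onto W. Writing g = a_0 + a_1 x + a_2 x^2, the coefficients solve the normal equations G · a = b where
  G_{ij} = <φ_i, φ_j> and b_i = <f, φ_i>, with φ_0 = 1, φ_1 = x, φ_2 = x^2.
G =
  [2, 0, 2/3]
  [0, 2/3, 0]
  [2/3, 0, 2/5],
b = (4/15, 2, -44/105).
Solving gives a_0 = 38/35, a_1 = 3, a_2 = -20/7, so
  g(x) = -20*x^2/7 + 3*x + 38/35.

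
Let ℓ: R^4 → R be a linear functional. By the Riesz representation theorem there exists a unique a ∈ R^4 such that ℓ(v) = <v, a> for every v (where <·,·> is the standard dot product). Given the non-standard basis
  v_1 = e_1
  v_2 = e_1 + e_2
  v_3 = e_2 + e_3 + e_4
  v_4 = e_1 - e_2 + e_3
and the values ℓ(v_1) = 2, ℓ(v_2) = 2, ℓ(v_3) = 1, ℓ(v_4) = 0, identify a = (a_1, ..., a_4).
a = (2, 0, -2, 3)

Write a = (a_1, ..., a_4) in the standard basis. For each basis vector v_i, ℓ(v_i) = <v_i, a> is a linear equation in the a_j's. Collect the n equations into a matrix system V a = ℓ, where row i of V is v_i (expressed in the standard basis). Since V is invertible (lower-triangular with 1s on the diagonal, up to permutation), solve by back-substitution:
  V =
[[1, 0, 0, 0],
 [1, 1, 0, 0],
 [0, 1, 1, 1],
 [1, -1, 1, 0]]
  V a = (2, 2, 1, 0)
Solving gives a = (2, 0, -2, 3).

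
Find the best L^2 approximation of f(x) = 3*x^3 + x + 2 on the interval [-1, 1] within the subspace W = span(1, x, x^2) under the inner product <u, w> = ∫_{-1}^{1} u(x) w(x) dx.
g(x) = 14*x/5 + 2

The best approximation g ∈ W is the orthogonal projection of f onto W. Writing g = a_0 + a_1 x + a_2 x^2, the coefficients solve the normal equations G · a = b where
  G_{ij} = <φ_i, φ_j> and b_i = <f, φ_i>, with φ_0 = 1, φ_1 = x, φ_2 = x^2.
G =
  [2, 0, 2/3]
  [0, 2/3, 0]
  [2/3, 0, 2/5],
b = (4, 28/15, 4/3).
Solving gives a_0 = 2, a_1 = 14/5, a_2 = 0, so
  g(x) = 14*x/5 + 2.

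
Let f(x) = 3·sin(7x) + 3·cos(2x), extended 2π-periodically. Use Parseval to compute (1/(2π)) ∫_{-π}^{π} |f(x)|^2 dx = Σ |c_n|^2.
Σ |c_n|^2 = 9

Expand |f|^2 and use orthogonality of {sin(nx), cos(mx)} on [-π, π]:
  ∫_{-π}^{π} sin(nx)^2 dx = π, ∫ cos(mx)^2 dx = π, and cross terms integrate to 0.
So ∫_{-π}^{π} f(x)^2 dx = 3^2 · π + 3^2 · π = (9 + 9)π.
Divide by 2π: (9 + 9)/2 = 9.
By Parseval, this equals Σ |c_n|^2.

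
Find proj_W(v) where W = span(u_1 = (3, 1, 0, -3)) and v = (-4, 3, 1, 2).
proj_W(v) = (-45/19, -15/19, 0, 45/19)

Set up U = [u_1 | ... | u_1] ∈ R^(4×1). The projector onto W = col(U) is P = U (U^T U)^(-1) U^T.
Compute U^T U =
  [19],
and U^T v = (-15).
Solve U^T U · c = U^T v for the coefficients: c = (-15/19). The projection is proj_W(v) = U c.
Check: (v - proj_W(v)) · u_1 = 0  (should be 0).
Result: proj_W(v) = (-45/19, -15/19, 0, 45/19).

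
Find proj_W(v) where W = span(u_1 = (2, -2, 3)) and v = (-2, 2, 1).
proj_W(v) = (-10/17, 10/17, -15/17)

Set up U = [u_1 | ... | u_1] ∈ R^(3×1). The projector onto W = col(U) is P = U (U^T U)^(-1) U^T.
Compute U^T U =
  [17],
and U^T v = (-5).
Solve U^T U · c = U^T v for the coefficients: c = (-5/17). The projection is proj_W(v) = U c.
Check: (v - proj_W(v)) · u_1 = 0  (should be 0).
Result: proj_W(v) = (-10/17, 10/17, -15/17).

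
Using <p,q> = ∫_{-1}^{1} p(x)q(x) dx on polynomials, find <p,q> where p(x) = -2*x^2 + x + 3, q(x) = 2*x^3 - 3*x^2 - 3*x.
<p,q> = -24/5

Expand the product: p(x)·q(x) = -4*x^5 + 8*x^4 + 9*x^3 - 12*x^2 - 9*x.
∫_{-1}^{1} of each monomial x^k gives [2/(k+1) if k even, 0 if k odd]. Integrating term-by-term (or equivalently evaluating the antiderivative F(x) = -2*x^6/3 + 8*x^5/5 + 9*x^4/4 - 4*x^3 - 9*x^2/2 at the endpoints):
  F(1) − F(−1) = -319/60 − (-31/60) = -24/5.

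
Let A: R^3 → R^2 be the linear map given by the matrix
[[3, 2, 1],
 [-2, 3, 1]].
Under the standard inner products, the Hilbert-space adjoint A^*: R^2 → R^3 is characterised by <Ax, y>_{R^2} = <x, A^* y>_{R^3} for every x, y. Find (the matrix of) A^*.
A^* = A^T =
[[3, -2],
 [2, 3],
 [1, 1]]

For real matrices with standard dot products, the defining identity <Ax, y> = <x, A^* y> gives (Ax)^T y = x^T (A^*) y, i.e. x^T A^T y = x^T (A^*) y. Since this holds for all x, y, we must have A^* = A^T. Therefore
A^* =
[[3, -2],
 [2, 3],
 [1, 1]].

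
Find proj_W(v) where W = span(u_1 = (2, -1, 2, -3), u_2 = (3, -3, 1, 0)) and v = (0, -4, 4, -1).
proj_W(v) = (587/221, -478/221, 341/221, -327/221)

Set up U = [u_1 | ... | u_2] ∈ R^(4×2). The projector onto W = col(U) is P = U (U^T U)^(-1) U^T.
Compute U^T U =
  [18, 11]
  [11, 19],
and U^T v = (15, 16).
Solve U^T U · c = U^T v for the coefficients: c = (109/221, 123/221). The projection is proj_W(v) = U c.
Check: (v - proj_W(v)) · u_1 = 0  (should be 0).
Check: (v - proj_W(v)) · u_2 = 0  (should be 0).
Result: proj_W(v) = (587/221, -478/221, 341/221, -327/221).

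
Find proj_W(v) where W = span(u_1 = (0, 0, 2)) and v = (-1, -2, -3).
proj_W(v) = (0, 0, -3)

Set up U = [u_1 | ... | u_1] ∈ R^(3×1). The projector onto W = col(U) is P = U (U^T U)^(-1) U^T.
Compute U^T U =
  [4],
and U^T v = (-6).
Solve U^T U · c = U^T v for the coefficients: c = (-3/2). The projection is proj_W(v) = U c.
Check: (v - proj_W(v)) · u_1 = 0  (should be 0).
Result: proj_W(v) = (0, 0, -3).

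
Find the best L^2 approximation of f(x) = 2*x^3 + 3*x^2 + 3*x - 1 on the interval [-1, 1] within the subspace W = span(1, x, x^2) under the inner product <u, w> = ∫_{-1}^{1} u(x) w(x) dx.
g(x) = 3*x^2 + 21*x/5 - 1

The best approximation g ∈ W is the orthogonal projection of f onto W. Writing g = a_0 + a_1 x + a_2 x^2, the coefficients solve the normal equations G · a = b where
  G_{ij} = <φ_i, φ_j> and b_i = <f, φ_i>, with φ_0 = 1, φ_1 = x, φ_2 = x^2.
G =
  [2, 0, 2/3]
  [0, 2/3, 0]
  [2/3, 0, 2/5],
b = (0, 14/5, 8/15).
Solving gives a_0 = -1, a_1 = 21/5, a_2 = 3, so
  g(x) = 3*x^2 + 21*x/5 - 1.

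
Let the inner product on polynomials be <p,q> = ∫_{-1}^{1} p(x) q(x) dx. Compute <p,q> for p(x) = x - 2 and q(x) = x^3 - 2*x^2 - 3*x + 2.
<p,q> = -104/15

Expand the product: p(x)·q(x) = x^4 - 4*x^3 + x^2 + 8*x - 4.
∫_{-1}^{1} of each monomial x^k gives [2/(k+1) if k even, 0 if k odd]. Integrating term-by-term (or equivalently evaluating the antiderivative F(x) = x^5/5 - x^4 + x^3/3 + 4*x^2 - 4*x at the endpoints):
  F(1) − F(−1) = -7/15 − (97/15) = -104/15.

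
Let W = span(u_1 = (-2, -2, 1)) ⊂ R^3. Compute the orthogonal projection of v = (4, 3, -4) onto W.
proj_W(v) = (4, 4, -2)

Set up U = [u_1 | ... | u_1] ∈ R^(3×1). The projector onto W = col(U) is P = U (U^T U)^(-1) U^T.
Compute U^T U =
  [9],
and U^T v = (-18).
Solve U^T U · c = U^T v for the coefficients: c = (-2). The projection is proj_W(v) = U c.
Check: (v - proj_W(v)) · u_1 = 0  (should be 0).
Result: proj_W(v) = (4, 4, -2).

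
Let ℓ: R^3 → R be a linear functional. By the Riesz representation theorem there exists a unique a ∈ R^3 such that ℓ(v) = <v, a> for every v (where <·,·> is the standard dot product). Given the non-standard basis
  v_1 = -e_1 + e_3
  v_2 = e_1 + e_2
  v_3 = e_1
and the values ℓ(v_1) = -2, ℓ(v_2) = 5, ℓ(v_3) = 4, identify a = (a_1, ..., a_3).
a = (4, 1, 2)

Write a = (a_1, ..., a_3) in the standard basis. For each basis vector v_i, ℓ(v_i) = <v_i, a> is a linear equation in the a_j's. Collect the n equations into a matrix system V a = ℓ, where row i of V is v_i (expressed in the standard basis). Since V is invertible (lower-triangular with 1s on the diagonal, up to permutation), solve by back-substitution:
  V =
[[-1, 0, 1],
 [1, 1, 0],
 [1, 0, 0]]
  V a = (-2, 5, 4)
Solving gives a = (4, 1, 2).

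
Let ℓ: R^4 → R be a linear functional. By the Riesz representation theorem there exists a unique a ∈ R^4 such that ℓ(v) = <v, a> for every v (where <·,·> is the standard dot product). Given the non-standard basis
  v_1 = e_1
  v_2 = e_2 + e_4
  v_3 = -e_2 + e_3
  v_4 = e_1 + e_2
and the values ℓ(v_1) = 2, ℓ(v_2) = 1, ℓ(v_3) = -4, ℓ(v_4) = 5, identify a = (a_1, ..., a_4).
a = (2, 3, -1, -2)

Write a = (a_1, ..., a_4) in the standard basis. For each basis vector v_i, ℓ(v_i) = <v_i, a> is a linear equation in the a_j's. Collect the n equations into a matrix system V a = ℓ, where row i of V is v_i (expressed in the standard basis). Since V is invertible (lower-triangular with 1s on the diagonal, up to permutation), solve by back-substitution:
  V =
[[1, 0, 0, 0],
 [0, 1, 0, 1],
 [0, -1, 1, 0],
 [1, 1, 0, 0]]
  V a = (2, 1, -4, 5)
Solving gives a = (2, 3, -1, -2).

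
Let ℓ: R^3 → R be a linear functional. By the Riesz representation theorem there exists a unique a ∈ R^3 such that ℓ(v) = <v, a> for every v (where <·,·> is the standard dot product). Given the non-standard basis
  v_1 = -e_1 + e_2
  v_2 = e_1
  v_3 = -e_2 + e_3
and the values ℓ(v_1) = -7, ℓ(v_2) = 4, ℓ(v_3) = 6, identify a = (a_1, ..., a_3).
a = (4, -3, 3)

Write a = (a_1, ..., a_3) in the standard basis. For each basis vector v_i, ℓ(v_i) = <v_i, a> is a linear equation in the a_j's. Collect the n equations into a matrix system V a = ℓ, where row i of V is v_i (expressed in the standard basis). Since V is invertible (lower-triangular with 1s on the diagonal, up to permutation), solve by back-substitution:
  V =
[[-1, 1, 0],
 [1, 0, 0],
 [0, -1, 1]]
  V a = (-7, 4, 6)
Solving gives a = (4, -3, 3).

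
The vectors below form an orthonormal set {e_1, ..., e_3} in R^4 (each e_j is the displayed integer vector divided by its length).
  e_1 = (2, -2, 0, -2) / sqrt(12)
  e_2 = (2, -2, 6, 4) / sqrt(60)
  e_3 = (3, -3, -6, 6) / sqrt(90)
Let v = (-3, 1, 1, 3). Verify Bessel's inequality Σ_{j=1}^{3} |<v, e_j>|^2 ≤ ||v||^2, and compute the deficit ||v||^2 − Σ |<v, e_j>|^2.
Σ |<v, e_j>|^2 = 18; ||v||^2 = 20; deficit = 2

Write each e_j = u_j / sqrt(<u_j, u_j>) where u_j is the displayed integer vector. Then <v, e_j> = <v, u_j> / sqrt(<u_j, u_j>), so |<v, e_j>|^2 = <v, u_j>^2 / <u_j, u_j>.
Coefficients: <v, e_1> = -14/sqrt(12), <v, e_2> = 10/sqrt(60), <v, e_3> = 0/sqrt(90).
Square and sum: Σ |<v, e_j>|^2 = 18.
Compute ||v||^2 = v·v = 20.
Deficit = 20 − 18 = 2 ≥ 0, confirming Bessel's inequality. (The deficit equals ||v − Σ <v,e_j> e_j||^2, the squared distance from v to span{e_j}.)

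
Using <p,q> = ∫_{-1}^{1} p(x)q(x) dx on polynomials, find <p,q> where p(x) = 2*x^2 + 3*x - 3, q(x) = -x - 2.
<p,q> = 22/3

Expand the product: p(x)·q(x) = -2*x^3 - 7*x^2 - 3*x + 6.
∫_{-1}^{1} of each monomial x^k gives [2/(k+1) if k even, 0 if k odd]. Integrating term-by-term (or equivalently evaluating the antiderivative F(x) = -x^4/2 - 7*x^3/3 - 3*x^2/2 + 6*x at the endpoints):
  F(1) − F(−1) = 5/3 − (-17/3) = 22/3.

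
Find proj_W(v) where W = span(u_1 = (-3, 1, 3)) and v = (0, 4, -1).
proj_W(v) = (-3/19, 1/19, 3/19)

Set up U = [u_1 | ... | u_1] ∈ R^(3×1). The projector onto W = col(U) is P = U (U^T U)^(-1) U^T.
Compute U^T U =
  [19],
and U^T v = (1).
Solve U^T U · c = U^T v for the coefficients: c = (1/19). The projection is proj_W(v) = U c.
Check: (v - proj_W(v)) · u_1 = 0  (should be 0).
Result: proj_W(v) = (-3/19, 1/19, 3/19).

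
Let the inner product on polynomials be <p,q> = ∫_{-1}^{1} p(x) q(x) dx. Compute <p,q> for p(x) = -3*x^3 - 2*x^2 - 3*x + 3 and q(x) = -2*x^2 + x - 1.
<p,q> = -154/15

Expand the product: p(x)·q(x) = 6*x^5 + x^4 + 7*x^3 - 7*x^2 + 6*x - 3.
∫_{-1}^{1} of each monomial x^k gives [2/(k+1) if k even, 0 if k odd]. Integrating term-by-term (or equivalently evaluating the antiderivative F(x) = x^6 + x^5/5 + 7*x^4/4 - 7*x^3/3 + 3*x^2 - 3*x at the endpoints):
  F(1) − F(−1) = 37/60 − (653/60) = -154/15.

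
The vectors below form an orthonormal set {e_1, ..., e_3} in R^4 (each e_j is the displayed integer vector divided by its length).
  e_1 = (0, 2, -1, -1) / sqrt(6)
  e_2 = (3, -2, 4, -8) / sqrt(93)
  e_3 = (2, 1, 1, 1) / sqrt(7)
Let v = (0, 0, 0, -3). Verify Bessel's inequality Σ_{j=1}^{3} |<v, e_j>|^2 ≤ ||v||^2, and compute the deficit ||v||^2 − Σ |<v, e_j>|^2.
Σ |<v, e_j>|^2 = 7*2**(241/253)*3**(221/506)*5**(202/253)*7**(212/253)/45; ||v||^2 = 9; deficit = 9/434

Write each e_j = u_j / sqrt(<u_j, u_j>) where u_j is the displayed integer vector. Then <v, e_j> = <v, u_j> / sqrt(<u_j, u_j>), so |<v, e_j>|^2 = <v, u_j>^2 / <u_j, u_j>.
Coefficients: <v, e_1> = 3/sqrt(6), <v, e_2> = 24/sqrt(93), <v, e_3> = -3/sqrt(7).
Square and sum: Σ |<v, e_j>|^2 = 7*2**(241/253)*3**(221/506)*5**(202/253)*7**(212/253)/45.
Compute ||v||^2 = v·v = 9.
Deficit = 9 − 7*2**(241/253)*3**(221/506)*5**(202/253)*7**(212/253)/45 = 9/434 ≥ 0, confirming Bessel's inequality. (The deficit equals ||v − Σ <v,e_j> e_j||^2, the squared distance from v to span{e_j}.)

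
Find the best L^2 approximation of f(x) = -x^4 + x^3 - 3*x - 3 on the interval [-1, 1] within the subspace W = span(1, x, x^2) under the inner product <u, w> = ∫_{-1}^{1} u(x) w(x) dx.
g(x) = -6*x^2/7 - 12*x/5 - 102/35

The best approximation g ∈ W is the orthogonal projection of f onto W. Writing g = a_0 + a_1 x + a_2 x^2, the coefficients solve the normal equations G · a = b where
  G_{ij} = <φ_i, φ_j> and b_i = <f, φ_i>, with φ_0 = 1, φ_1 = x, φ_2 = x^2.
G =
  [2, 0, 2/3]
  [0, 2/3, 0]
  [2/3, 0, 2/5],
b = (-32/5, -8/5, -16/7).
Solving gives a_0 = -102/35, a_1 = -12/5, a_2 = -6/7, so
  g(x) = -6*x^2/7 - 12*x/5 - 102/35.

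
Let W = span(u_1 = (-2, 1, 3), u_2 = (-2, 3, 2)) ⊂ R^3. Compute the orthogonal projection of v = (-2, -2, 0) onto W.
proj_W(v) = (-4/23, -34/23, 24/23)

Set up U = [u_1 | ... | u_2] ∈ R^(3×2). The projector onto W = col(U) is P = U (U^T U)^(-1) U^T.
Compute U^T U =
  [14, 13]
  [13, 17],
and U^T v = (2, -2).
Solve U^T U · c = U^T v for the coefficients: c = (20/23, -18/23). The projection is proj_W(v) = U c.
Check: (v - proj_W(v)) · u_1 = 0  (should be 0).
Check: (v - proj_W(v)) · u_2 = 0  (should be 0).
Result: proj_W(v) = (-4/23, -34/23, 24/23).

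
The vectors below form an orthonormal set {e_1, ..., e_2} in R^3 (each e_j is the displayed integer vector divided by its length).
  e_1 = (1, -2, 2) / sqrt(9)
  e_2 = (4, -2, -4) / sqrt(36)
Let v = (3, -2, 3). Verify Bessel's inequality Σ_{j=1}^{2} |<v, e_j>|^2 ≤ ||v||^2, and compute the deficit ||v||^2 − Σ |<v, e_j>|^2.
Σ |<v, e_j>|^2 = 173/9; ||v||^2 = 22; deficit = 25/9

Write each e_j = u_j / sqrt(<u_j, u_j>) where u_j is the displayed integer vector. Then <v, e_j> = <v, u_j> / sqrt(<u_j, u_j>), so |<v, e_j>|^2 = <v, u_j>^2 / <u_j, u_j>.
Coefficients: <v, e_1> = 13/sqrt(9), <v, e_2> = 4/sqrt(36).
Square and sum: Σ |<v, e_j>|^2 = 173/9.
Compute ||v||^2 = v·v = 22.
Deficit = 22 − 173/9 = 25/9 ≥ 0, confirming Bessel's inequality. (The deficit equals ||v − Σ <v,e_j> e_j||^2, the squared distance from v to span{e_j}.)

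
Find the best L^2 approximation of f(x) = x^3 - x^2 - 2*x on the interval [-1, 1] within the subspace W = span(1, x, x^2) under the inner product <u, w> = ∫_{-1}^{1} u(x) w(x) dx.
g(x) = -x^2 - 7*x/5

The best approximation g ∈ W is the orthogonal projection of f onto W. Writing g = a_0 + a_1 x + a_2 x^2, the coefficients solve the normal equations G · a = b where
  G_{ij} = <φ_i, φ_j> and b_i = <f, φ_i>, with φ_0 = 1, φ_1 = x, φ_2 = x^2.
G =
  [2, 0, 2/3]
  [0, 2/3, 0]
  [2/3, 0, 2/5],
b = (-2/3, -14/15, -2/5).
Solving gives a_0 = 0, a_1 = -7/5, a_2 = -1, so
  g(x) = -x^2 - 7*x/5.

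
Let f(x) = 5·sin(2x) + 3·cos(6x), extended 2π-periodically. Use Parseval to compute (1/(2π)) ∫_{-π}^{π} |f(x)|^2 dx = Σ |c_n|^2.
Σ |c_n|^2 = 17

Expand |f|^2 and use orthogonality of {sin(nx), cos(mx)} on [-π, π]:
  ∫_{-π}^{π} sin(nx)^2 dx = π, ∫ cos(mx)^2 dx = π, and cross terms integrate to 0.
So ∫_{-π}^{π} f(x)^2 dx = 5^2 · π + 3^2 · π = (25 + 9)π.
Divide by 2π: (25 + 9)/2 = 17.
By Parseval, this equals Σ |c_n|^2.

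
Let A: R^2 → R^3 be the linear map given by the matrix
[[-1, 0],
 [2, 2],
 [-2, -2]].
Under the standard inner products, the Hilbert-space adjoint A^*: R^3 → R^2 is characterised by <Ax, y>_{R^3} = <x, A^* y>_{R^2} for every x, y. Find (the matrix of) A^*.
A^* = A^T =
[[-1, 2, -2],
 [0, 2, -2]]

For real matrices with standard dot products, the defining identity <Ax, y> = <x, A^* y> gives (Ax)^T y = x^T (A^*) y, i.e. x^T A^T y = x^T (A^*) y. Since this holds for all x, y, we must have A^* = A^T. Therefore
A^* =
[[-1, 2, -2],
 [0, 2, -2]].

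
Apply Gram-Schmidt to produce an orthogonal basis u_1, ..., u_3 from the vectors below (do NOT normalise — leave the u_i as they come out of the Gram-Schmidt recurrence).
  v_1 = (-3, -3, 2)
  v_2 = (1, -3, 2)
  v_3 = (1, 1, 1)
Orthogonal basis:
  u_1 = (-3, -3, 2)
  u_2 = (26/11, -18/11, 12/11)
  u_3 = (0, 10/13, 15/13)

Apply the Gram-Schmidt recurrence
  u_1 = v_1
  u_i = v_i − Σ_{j<i} ((v_i · u_j) / (u_j · u_j)) · u_j.

Step by step this gives:
  u_1 = (-3, -3, 2)
  u_2 = (26/11, -18/11, 12/11)
  u_3 = (0, 10/13, 15/13)

Orthogonality check:
  u_2 · u_1 = 0 (should be 0)
  u_3 · u_1 = 0 (should be 0)
  u_3 · u_2 = 0 (should be 0)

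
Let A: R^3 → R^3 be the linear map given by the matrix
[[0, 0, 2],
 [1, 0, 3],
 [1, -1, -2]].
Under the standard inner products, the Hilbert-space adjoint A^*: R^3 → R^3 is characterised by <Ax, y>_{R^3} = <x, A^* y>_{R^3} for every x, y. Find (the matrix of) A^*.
A^* = A^T =
[[0, 1, 1],
 [0, 0, -1],
 [2, 3, -2]]

For real matrices with standard dot products, the defining identity <Ax, y> = <x, A^* y> gives (Ax)^T y = x^T (A^*) y, i.e. x^T A^T y = x^T (A^*) y. Since this holds for all x, y, we must have A^* = A^T. Therefore
A^* =
[[0, 1, 1],
 [0, 0, -1],
 [2, 3, -2]].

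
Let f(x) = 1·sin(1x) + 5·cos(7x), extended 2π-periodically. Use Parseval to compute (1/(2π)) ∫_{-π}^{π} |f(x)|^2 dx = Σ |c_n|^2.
Σ |c_n|^2 = 13

Expand |f|^2 and use orthogonality of {sin(nx), cos(mx)} on [-π, π]:
  ∫_{-π}^{π} sin(nx)^2 dx = π, ∫ cos(mx)^2 dx = π, and cross terms integrate to 0.
So ∫_{-π}^{π} f(x)^2 dx = 1^2 · π + 5^2 · π = (1 + 25)π.
Divide by 2π: (1 + 25)/2 = 13.
By Parseval, this equals Σ |c_n|^2.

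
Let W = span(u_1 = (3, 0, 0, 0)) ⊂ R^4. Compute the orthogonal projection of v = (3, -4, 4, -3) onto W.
proj_W(v) = (3, 0, 0, 0)

Set up U = [u_1 | ... | u_1] ∈ R^(4×1). The projector onto W = col(U) is P = U (U^T U)^(-1) U^T.
Compute U^T U =
  [9],
and U^T v = (9).
Solve U^T U · c = U^T v for the coefficients: c = (1). The projection is proj_W(v) = U c.
Check: (v - proj_W(v)) · u_1 = 0  (should be 0).
Result: proj_W(v) = (3, 0, 0, 0).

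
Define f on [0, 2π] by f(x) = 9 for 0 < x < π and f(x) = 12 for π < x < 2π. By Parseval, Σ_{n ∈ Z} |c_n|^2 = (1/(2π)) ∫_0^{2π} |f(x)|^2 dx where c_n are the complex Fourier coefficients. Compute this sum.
Σ |c_n|^2 = 225/2

Parseval equates the L^2 energy of f (normalised by 1/(2π)) with the ℓ^2 sum of its Fourier coefficients: (1/(2π)) ∫_0^{2π} |f|^2 = Σ |c_n|^2.
Compute the left side: (1/(2π)) [∫_0^π 9^2 dx + ∫_π^{2π} 12^2 dx] = (1/(2π)) · (81π + 144π) = (81 + 144)/2 = 225/2.
So Σ_{n ∈ Z} |c_n|^2 = 225/2.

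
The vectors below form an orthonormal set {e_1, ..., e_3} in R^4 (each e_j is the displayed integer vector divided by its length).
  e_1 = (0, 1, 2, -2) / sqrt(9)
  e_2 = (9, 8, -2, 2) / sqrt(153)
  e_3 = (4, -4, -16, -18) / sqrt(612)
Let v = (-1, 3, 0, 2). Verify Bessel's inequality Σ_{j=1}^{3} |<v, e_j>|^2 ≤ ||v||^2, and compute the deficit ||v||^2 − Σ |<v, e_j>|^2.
Σ |<v, e_j>|^2 = 62/9; ||v||^2 = 14; deficit = 64/9

Write each e_j = u_j / sqrt(<u_j, u_j>) where u_j is the displayed integer vector. Then <v, e_j> = <v, u_j> / sqrt(<u_j, u_j>), so |<v, e_j>|^2 = <v, u_j>^2 / <u_j, u_j>.
Coefficients: <v, e_1> = -1/sqrt(9), <v, e_2> = 19/sqrt(153), <v, e_3> = -52/sqrt(612).
Square and sum: Σ |<v, e_j>|^2 = 62/9.
Compute ||v||^2 = v·v = 14.
Deficit = 14 − 62/9 = 64/9 ≥ 0, confirming Bessel's inequality. (The deficit equals ||v − Σ <v,e_j> e_j||^2, the squared distance from v to span{e_j}.)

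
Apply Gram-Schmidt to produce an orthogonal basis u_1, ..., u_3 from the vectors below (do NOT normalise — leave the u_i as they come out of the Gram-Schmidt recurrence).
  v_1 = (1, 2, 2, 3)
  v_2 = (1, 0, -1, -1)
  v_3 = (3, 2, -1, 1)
Orthogonal basis:
  u_1 = (1, 2, 2, 3)
  u_2 = (11/9, 4/9, -5/9, -1/3)
  u_3 = (-4/19, 2/19, -12/19, 8/19)

Apply the Gram-Schmidt recurrence
  u_1 = v_1
  u_i = v_i − Σ_{j<i} ((v_i · u_j) / (u_j · u_j)) · u_j.

Step by step this gives:
  u_1 = (1, 2, 2, 3)
  u_2 = (11/9, 4/9, -5/9, -1/3)
  u_3 = (-4/19, 2/19, -12/19, 8/19)

Orthogonality check:
  u_2 · u_1 = 0 (should be 0)
  u_3 · u_1 = 0 (should be 0)
  u_3 · u_2 = 0 (should be 0)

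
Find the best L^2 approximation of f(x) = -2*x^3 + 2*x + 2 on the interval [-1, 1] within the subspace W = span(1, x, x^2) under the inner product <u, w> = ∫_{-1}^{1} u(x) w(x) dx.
g(x) = 4*x/5 + 2

The best approximation g ∈ W is the orthogonal projection of f onto W. Writing g = a_0 + a_1 x + a_2 x^2, the coefficients solve the normal equations G · a = b where
  G_{ij} = <φ_i, φ_j> and b_i = <f, φ_i>, with φ_0 = 1, φ_1 = x, φ_2 = x^2.
G =
  [2, 0, 2/3]
  [0, 2/3, 0]
  [2/3, 0, 2/5],
b = (4, 8/15, 4/3).
Solving gives a_0 = 2, a_1 = 4/5, a_2 = 0, so
  g(x) = 4*x/5 + 2.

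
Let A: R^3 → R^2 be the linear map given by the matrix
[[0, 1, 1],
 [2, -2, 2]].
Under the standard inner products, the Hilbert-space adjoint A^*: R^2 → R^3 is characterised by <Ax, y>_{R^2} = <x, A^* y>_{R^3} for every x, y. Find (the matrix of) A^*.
A^* = A^T =
[[0, 2],
 [1, -2],
 [1, 2]]

For real matrices with standard dot products, the defining identity <Ax, y> = <x, A^* y> gives (Ax)^T y = x^T (A^*) y, i.e. x^T A^T y = x^T (A^*) y. Since this holds for all x, y, we must have A^* = A^T. Therefore
A^* =
[[0, 2],
 [1, -2],
 [1, 2]].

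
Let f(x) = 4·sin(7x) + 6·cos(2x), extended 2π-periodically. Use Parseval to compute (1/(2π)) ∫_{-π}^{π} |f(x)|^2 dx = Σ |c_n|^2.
Σ |c_n|^2 = 26

Expand |f|^2 and use orthogonality of {sin(nx), cos(mx)} on [-π, π]:
  ∫_{-π}^{π} sin(nx)^2 dx = π, ∫ cos(mx)^2 dx = π, and cross terms integrate to 0.
So ∫_{-π}^{π} f(x)^2 dx = 4^2 · π + 6^2 · π = (16 + 36)π.
Divide by 2π: (16 + 36)/2 = 26.
By Parseval, this equals Σ |c_n|^2.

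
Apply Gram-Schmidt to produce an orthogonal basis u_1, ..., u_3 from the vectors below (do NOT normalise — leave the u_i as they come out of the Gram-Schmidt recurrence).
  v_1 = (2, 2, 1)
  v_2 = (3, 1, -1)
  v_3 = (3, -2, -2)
Orthogonal basis:
  u_1 = (2, 2, 1)
  u_2 = (13/9, -5/9, -16/9)
  u_3 = (33/50, -11/10, 22/25)

Apply the Gram-Schmidt recurrence
  u_1 = v_1
  u_i = v_i − Σ_{j<i} ((v_i · u_j) / (u_j · u_j)) · u_j.

Step by step this gives:
  u_1 = (2, 2, 1)
  u_2 = (13/9, -5/9, -16/9)
  u_3 = (33/50, -11/10, 22/25)

Orthogonality check:
  u_2 · u_1 = 0 (should be 0)
  u_3 · u_1 = 0 (should be 0)
  u_3 · u_2 = 0 (should be 0)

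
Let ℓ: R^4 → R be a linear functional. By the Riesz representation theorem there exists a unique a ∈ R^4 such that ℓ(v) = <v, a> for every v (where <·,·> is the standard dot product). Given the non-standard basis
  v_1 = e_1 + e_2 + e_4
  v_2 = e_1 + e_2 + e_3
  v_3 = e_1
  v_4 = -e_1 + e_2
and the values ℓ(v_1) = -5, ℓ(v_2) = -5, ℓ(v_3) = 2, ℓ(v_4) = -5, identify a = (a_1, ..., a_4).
a = (2, -3, -4, -4)

Write a = (a_1, ..., a_4) in the standard basis. For each basis vector v_i, ℓ(v_i) = <v_i, a> is a linear equation in the a_j's. Collect the n equations into a matrix system V a = ℓ, where row i of V is v_i (expressed in the standard basis). Since V is invertible (lower-triangular with 1s on the diagonal, up to permutation), solve by back-substitution:
  V =
[[1, 1, 0, 1],
 [1, 1, 1, 0],
 [1, 0, 0, 0],
 [-1, 1, 0, 0]]
  V a = (-5, -5, 2, -5)
Solving gives a = (2, -3, -4, -4).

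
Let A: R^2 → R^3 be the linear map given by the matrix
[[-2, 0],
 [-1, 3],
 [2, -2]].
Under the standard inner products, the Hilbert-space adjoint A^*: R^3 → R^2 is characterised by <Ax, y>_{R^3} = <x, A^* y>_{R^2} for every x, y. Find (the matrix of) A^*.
A^* = A^T =
[[-2, -1, 2],
 [0, 3, -2]]

For real matrices with standard dot products, the defining identity <Ax, y> = <x, A^* y> gives (Ax)^T y = x^T (A^*) y, i.e. x^T A^T y = x^T (A^*) y. Since this holds for all x, y, we must have A^* = A^T. Therefore
A^* =
[[-2, -1, 2],
 [0, 3, -2]].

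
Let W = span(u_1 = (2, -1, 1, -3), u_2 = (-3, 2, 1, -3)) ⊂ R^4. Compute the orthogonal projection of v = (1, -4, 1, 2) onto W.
proj_W(v) = (76/31, -49/31, -17/31, 51/31)

Set up U = [u_1 | ... | u_2] ∈ R^(4×2). The projector onto W = col(U) is P = U (U^T U)^(-1) U^T.
Compute U^T U =
  [15, 2]
  [2, 23],
and U^T v = (1, -16).
Solve U^T U · c = U^T v for the coefficients: c = (5/31, -22/31). The projection is proj_W(v) = U c.
Check: (v - proj_W(v)) · u_1 = 0  (should be 0).
Check: (v - proj_W(v)) · u_2 = 0  (should be 0).
Result: proj_W(v) = (76/31, -49/31, -17/31, 51/31).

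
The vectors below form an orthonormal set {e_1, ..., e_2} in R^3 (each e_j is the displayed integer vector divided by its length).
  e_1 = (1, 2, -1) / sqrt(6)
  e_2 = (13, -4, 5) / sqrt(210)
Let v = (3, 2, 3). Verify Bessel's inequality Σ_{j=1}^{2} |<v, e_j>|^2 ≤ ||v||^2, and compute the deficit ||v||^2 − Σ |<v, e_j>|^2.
Σ |<v, e_j>|^2 = 446/35; ||v||^2 = 22; deficit = 324/35

Write each e_j = u_j / sqrt(<u_j, u_j>) where u_j is the displayed integer vector. Then <v, e_j> = <v, u_j> / sqrt(<u_j, u_j>), so |<v, e_j>|^2 = <v, u_j>^2 / <u_j, u_j>.
Coefficients: <v, e_1> = 4/sqrt(6), <v, e_2> = 46/sqrt(210).
Square and sum: Σ |<v, e_j>|^2 = 446/35.
Compute ||v||^2 = v·v = 22.
Deficit = 22 − 446/35 = 324/35 ≥ 0, confirming Bessel's inequality. (The deficit equals ||v − Σ <v,e_j> e_j||^2, the squared distance from v to span{e_j}.)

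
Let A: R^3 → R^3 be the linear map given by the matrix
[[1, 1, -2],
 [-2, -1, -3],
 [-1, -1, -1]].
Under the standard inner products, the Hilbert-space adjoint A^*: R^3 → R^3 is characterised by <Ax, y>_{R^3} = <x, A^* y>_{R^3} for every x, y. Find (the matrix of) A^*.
A^* = A^T =
[[1, -2, -1],
 [1, -1, -1],
 [-2, -3, -1]]

For real matrices with standard dot products, the defining identity <Ax, y> = <x, A^* y> gives (Ax)^T y = x^T (A^*) y, i.e. x^T A^T y = x^T (A^*) y. Since this holds for all x, y, we must have A^* = A^T. Therefore
A^* =
[[1, -2, -1],
 [1, -1, -1],
 [-2, -3, -1]].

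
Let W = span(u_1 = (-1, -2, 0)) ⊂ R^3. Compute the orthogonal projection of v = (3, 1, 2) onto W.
proj_W(v) = (1, 2, 0)

Set up U = [u_1 | ... | u_1] ∈ R^(3×1). The projector onto W = col(U) is P = U (U^T U)^(-1) U^T.
Compute U^T U =
  [5],
and U^T v = (-5).
Solve U^T U · c = U^T v for the coefficients: c = (-1). The projection is proj_W(v) = U c.
Check: (v - proj_W(v)) · u_1 = 0  (should be 0).
Result: proj_W(v) = (1, 2, 0).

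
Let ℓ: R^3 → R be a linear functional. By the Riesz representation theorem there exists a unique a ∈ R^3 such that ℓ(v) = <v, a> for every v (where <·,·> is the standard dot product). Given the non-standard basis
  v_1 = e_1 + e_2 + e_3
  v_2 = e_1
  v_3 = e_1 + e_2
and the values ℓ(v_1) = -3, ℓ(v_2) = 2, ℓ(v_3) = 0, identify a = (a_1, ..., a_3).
a = (2, -2, -3)

Write a = (a_1, ..., a_3) in the standard basis. For each basis vector v_i, ℓ(v_i) = <v_i, a> is a linear equation in the a_j's. Collect the n equations into a matrix system V a = ℓ, where row i of V is v_i (expressed in the standard basis). Since V is invertible (lower-triangular with 1s on the diagonal, up to permutation), solve by back-substitution:
  V =
[[1, 1, 1],
 [1, 0, 0],
 [1, 1, 0]]
  V a = (-3, 2, 0)
Solving gives a = (2, -2, -3).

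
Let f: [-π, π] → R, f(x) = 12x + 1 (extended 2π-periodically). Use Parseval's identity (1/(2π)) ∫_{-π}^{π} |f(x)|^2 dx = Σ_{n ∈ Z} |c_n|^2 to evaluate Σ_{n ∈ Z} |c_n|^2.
Σ |c_n|^2 = 48π^2 + 1

Expand and integrate term by term over [-π, π]:
  ∫ (12x)^2 dx = 144·(2π^3/3); ∫ 2·12·(1)·x dx = 0 (odd integrand); ∫ 1^2 dx = 1·2π.
So (1/(2π)) ∫_{-π}^{π} (12x + 1)^2 dx = 144π^2/3 + 1 = 48π^2 + 1.
Parseval ⇒ Σ |c_n|^2 = 48π^2 + 1.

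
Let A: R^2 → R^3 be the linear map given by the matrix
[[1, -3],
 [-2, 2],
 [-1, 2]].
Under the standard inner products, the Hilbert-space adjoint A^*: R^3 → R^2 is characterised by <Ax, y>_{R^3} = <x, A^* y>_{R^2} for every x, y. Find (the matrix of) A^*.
A^* = A^T =
[[1, -2, -1],
 [-3, 2, 2]]

For real matrices with standard dot products, the defining identity <Ax, y> = <x, A^* y> gives (Ax)^T y = x^T (A^*) y, i.e. x^T A^T y = x^T (A^*) y. Since this holds for all x, y, we must have A^* = A^T. Therefore
A^* =
[[1, -2, -1],
 [-3, 2, 2]].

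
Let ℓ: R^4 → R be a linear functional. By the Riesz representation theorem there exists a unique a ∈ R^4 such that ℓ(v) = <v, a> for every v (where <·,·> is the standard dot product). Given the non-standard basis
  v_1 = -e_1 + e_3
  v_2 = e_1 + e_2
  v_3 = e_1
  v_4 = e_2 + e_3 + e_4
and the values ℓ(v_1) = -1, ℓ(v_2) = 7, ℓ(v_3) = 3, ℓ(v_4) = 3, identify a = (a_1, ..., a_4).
a = (3, 4, 2, -3)

Write a = (a_1, ..., a_4) in the standard basis. For each basis vector v_i, ℓ(v_i) = <v_i, a> is a linear equation in the a_j's. Collect the n equations into a matrix system V a = ℓ, where row i of V is v_i (expressed in the standard basis). Since V is invertible (lower-triangular with 1s on the diagonal, up to permutation), solve by back-substitution:
  V =
[[-1, 0, 1, 0],
 [1, 1, 0, 0],
 [1, 0, 0, 0],
 [0, 1, 1, 1]]
  V a = (-1, 7, 3, 3)
Solving gives a = (3, 4, 2, -3).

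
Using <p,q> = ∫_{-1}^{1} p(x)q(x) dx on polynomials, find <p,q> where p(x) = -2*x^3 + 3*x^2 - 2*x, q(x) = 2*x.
<p,q> = -64/15

Expand the product: p(x)·q(x) = -4*x^4 + 6*x^3 - 4*x^2.
∫_{-1}^{1} of each monomial x^k gives [2/(k+1) if k even, 0 if k odd]. Integrating term-by-term (or equivalently evaluating the antiderivative F(x) = -4*x^5/5 + 3*x^4/2 - 4*x^3/3 at the endpoints):
  F(1) − F(−1) = -19/30 − (109/30) = -64/15.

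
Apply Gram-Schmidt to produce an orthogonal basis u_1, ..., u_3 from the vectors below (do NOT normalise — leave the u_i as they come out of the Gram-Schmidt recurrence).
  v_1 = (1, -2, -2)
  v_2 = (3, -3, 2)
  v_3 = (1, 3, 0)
Orthogonal basis:
  u_1 = (1, -2, -2)
  u_2 = (22/9, -17/9, 28/9)
  u_3 = (340/173, 272/173, -102/173)

Apply the Gram-Schmidt recurrence
  u_1 = v_1
  u_i = v_i − Σ_{j<i} ((v_i · u_j) / (u_j · u_j)) · u_j.

Step by step this gives:
  u_1 = (1, -2, -2)
  u_2 = (22/9, -17/9, 28/9)
  u_3 = (340/173, 272/173, -102/173)

Orthogonality check:
  u_2 · u_1 = 0 (should be 0)
  u_3 · u_1 = 0 (should be 0)
  u_3 · u_2 = 0 (should be 0)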